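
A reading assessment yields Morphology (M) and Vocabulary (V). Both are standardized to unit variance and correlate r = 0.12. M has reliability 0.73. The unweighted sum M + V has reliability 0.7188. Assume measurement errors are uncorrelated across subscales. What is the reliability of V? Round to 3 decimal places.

0.640

Var(M+V) = 2 + 2·0.12 = 2.240.
True-score variance = ρ_M + ρ_V + 2·0.12, so 0.7188 = (0.73 + ρ_V + 0.24) / 2.240.
ρ_V = 0.7188·2.240 − 0.73 − 0.24 = 0.640.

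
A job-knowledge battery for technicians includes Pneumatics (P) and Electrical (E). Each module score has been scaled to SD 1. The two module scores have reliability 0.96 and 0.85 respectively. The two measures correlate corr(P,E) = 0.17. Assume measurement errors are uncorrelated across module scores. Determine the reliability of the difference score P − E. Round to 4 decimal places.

Var(P−E) = 1 + 1 − 2·0.17 = 2 − 0.34 = 1.66.
With uncorrelated errors the cross-covariances are all true-score covariance, so they carry over unchanged; only the diagonal terms shrink to ρᵢσᵢ².
True-score variance = [0.96 + 0.85] − 0.34 = 1.81 − 0.34 = 1.47.
Reliability = 1.47 / 1.66 = 0.8855.

0.8855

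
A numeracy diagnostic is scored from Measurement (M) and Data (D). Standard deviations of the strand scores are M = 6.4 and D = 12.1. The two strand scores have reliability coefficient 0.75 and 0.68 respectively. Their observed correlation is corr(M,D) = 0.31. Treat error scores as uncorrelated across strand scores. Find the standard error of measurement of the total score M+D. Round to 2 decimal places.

7.56

Var(total) = 187.37 + 48.0128 = 235.383.
True-score variance = 130.279 + 48.0128 = 178.292, so reliability = 0.7575.
Error variance = 235.383 − 178.292 = 57.0912; SEM = √57.0912 = 7.56.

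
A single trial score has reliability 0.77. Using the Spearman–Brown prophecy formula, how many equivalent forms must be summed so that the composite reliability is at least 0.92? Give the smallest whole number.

k ≥ ρ*(1−ρ₁)/(ρ₁(1−ρ*)) = 0.92·0.23 / (0.77·0.08) = 3.435.
Smallest integer k = 4.

4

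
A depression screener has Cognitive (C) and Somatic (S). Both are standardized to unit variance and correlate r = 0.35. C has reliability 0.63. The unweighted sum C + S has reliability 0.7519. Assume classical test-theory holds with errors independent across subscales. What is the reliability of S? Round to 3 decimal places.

0.700

Var(C+S) = 2 + 2·0.35 = 2.700.
True-score variance = ρ_C + ρ_S + 2·0.35, so 0.7519 = (0.63 + ρ_S + 0.70) / 2.700.
ρ_S = 0.7519·2.700 − 0.63 − 0.70 = 0.700.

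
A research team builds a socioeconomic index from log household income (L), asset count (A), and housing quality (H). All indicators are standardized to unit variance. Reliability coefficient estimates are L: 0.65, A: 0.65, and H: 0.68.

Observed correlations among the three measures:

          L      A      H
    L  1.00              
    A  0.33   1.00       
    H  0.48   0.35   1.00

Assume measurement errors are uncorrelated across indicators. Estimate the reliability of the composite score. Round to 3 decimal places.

Var(L+A+H) = 3 + 2·[0.33 + 0.48 + 0.35] = 3 + 2.32 = 5.32.
Under uncorrelated errors the observed covariances equal the true-score covariances, so only the own-variance terms attenuate.
True-score variance = [0.65 + 0.65 + 0.68] + 2.32 = 1.98 + 2.32 = 4.3.
Reliability = 4.3 / 5.32 = 0.808.

0.808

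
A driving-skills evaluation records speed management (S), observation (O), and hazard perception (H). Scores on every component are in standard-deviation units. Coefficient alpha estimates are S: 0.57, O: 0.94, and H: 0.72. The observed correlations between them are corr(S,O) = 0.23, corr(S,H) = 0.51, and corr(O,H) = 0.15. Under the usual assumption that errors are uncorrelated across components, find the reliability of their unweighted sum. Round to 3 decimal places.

0.839

Var(S+O+H) = 3 + 2·[0.23 + 0.51 + 0.15] = 3 + 1.78 = 4.78.
Because errors are independent across components, Cov(Tᵢ,Tⱼ) = Cov(Xᵢ,Xⱼ); the off-diagonal part of the true-score variance is the same as above.
True-score variance = [0.57 + 0.94 + 0.72] + 1.78 = 2.23 + 1.78 = 4.01.
Reliability = 4.01 / 4.78 = 0.839.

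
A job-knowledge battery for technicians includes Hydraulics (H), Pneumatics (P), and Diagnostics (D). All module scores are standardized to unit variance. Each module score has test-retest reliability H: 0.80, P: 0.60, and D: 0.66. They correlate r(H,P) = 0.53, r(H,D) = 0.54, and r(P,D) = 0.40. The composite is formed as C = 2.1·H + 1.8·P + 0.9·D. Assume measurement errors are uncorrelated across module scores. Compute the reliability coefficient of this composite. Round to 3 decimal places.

0.845

Var(C) = 2.1² + 1.8² + 0.9² + 2·[3.78·0.53 + 1.89·0.54 + 1.62·0.40] = 8.46 + 7.344 = 15.804.
With uncorrelated errors the cross-covariances are all true-score covariance, so they carry over unchanged; only the diagonal terms shrink to ρᵢσᵢ².
True-score variance = [2.1²·0.80 + 1.8²·0.60 + 0.9²·0.66] + 7.344 = 6.0066 + 7.344 = 13.3506.
Reliability = 13.3506 / 15.804 = 0.845.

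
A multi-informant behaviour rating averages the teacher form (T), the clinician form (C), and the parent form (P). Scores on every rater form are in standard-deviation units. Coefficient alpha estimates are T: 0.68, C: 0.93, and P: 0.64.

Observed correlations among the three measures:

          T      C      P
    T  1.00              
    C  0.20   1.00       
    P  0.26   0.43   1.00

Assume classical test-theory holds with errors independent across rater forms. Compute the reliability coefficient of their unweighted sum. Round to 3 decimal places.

0.843

Var(T+C+P) = 3 + 2·[0.20 + 0.26 + 0.43] = 3 + 1.78 = 4.78.
Under uncorrelated errors the observed covariances equal the true-score covariances, so only the own-variance terms attenuate.
True-score variance = [0.68 + 0.93 + 0.64] + 1.78 = 2.25 + 1.78 = 4.03.
Reliability = 4.03 / 4.78 = 0.843.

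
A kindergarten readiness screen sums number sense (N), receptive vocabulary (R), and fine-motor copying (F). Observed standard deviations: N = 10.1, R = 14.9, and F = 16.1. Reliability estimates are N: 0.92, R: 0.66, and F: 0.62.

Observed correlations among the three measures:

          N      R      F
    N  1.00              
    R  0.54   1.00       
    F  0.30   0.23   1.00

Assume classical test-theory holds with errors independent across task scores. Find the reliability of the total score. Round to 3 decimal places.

Var(N+R+F) = 10.1² + 14.9² + 16.1² + 2·[10.1·14.9·0.54 + 10.1·16.1·0.30 + 14.9·16.1·0.23] = 583.23 + 370.445 = 953.675.
Because errors are independent across components, Cov(Tᵢ,Tⱼ) = Cov(Xᵢ,Xⱼ); the off-diagonal part of the true-score variance is the same as above.
True-score variance = [10.1²·0.92 + 14.9²·0.66 + 16.1²·0.62] + 370.445 = 401.086 + 370.445 = 771.531.
Reliability = 771.531 / 953.675 = 0.809.

0.809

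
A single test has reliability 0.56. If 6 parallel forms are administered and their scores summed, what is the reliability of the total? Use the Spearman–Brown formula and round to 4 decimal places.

ρ_k = kρ / (1 + (k−1)ρ) = 6·0.56 / (1 + 5·0.56) = 3.360 / 3.800 = 0.8842.

0.8842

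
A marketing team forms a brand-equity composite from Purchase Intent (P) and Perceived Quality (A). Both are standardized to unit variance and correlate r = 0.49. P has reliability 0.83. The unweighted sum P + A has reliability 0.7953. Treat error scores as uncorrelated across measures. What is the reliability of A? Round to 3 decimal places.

0.560

Var(P+A) = 2 + 2·0.49 = 2.980.
True-score variance = ρ_P + ρ_A + 2·0.49, so 0.7953 = (0.83 + ρ_A + 0.98) / 2.980.
ρ_A = 0.7953·2.980 − 0.83 − 0.98 = 0.560.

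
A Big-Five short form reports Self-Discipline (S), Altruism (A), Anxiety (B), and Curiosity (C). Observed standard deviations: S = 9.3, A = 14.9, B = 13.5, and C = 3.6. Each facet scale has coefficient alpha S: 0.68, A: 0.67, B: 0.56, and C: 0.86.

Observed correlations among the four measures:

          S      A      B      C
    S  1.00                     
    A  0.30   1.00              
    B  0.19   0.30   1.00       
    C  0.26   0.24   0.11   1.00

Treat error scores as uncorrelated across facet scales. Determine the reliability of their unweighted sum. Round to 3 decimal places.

Var(S+A+B+C) = 9.3² + 14.9² + 13.5² + 3.6² + 2·[9.3·14.9·0.30 + 9.3·13.5·0.19 + 9.3·3.6·0.26 + 14.9·13.5·0.30 + 14.9·3.6·0.24 + 13.5·3.6·0.11] = 503.71 + 305.39 = 809.1.
Under uncorrelated errors the observed covariances equal the true-score covariances, so only the own-variance terms attenuate.
True-score variance = [9.3²·0.68 + 14.9²·0.67 + 13.5²·0.56 + 3.6²·0.86] + 305.39 = 320.766 + 305.39 = 626.155.
Reliability = 626.155 / 809.1 = 0.774.

0.774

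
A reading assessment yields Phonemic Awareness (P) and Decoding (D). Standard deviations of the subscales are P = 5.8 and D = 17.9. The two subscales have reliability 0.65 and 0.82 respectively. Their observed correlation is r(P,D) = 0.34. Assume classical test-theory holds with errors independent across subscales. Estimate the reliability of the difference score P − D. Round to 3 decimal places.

0.755

Var(P−D) = 5.8² + 17.9² − 2·5.8·17.9·0.34 = 354.05 − 70.5976 = 283.452.
Under uncorrelated errors the observed covariances equal the true-score covariances, so only the own-variance terms attenuate.
True-score variance = [5.8²·0.65 + 17.9²·0.82] − 70.5976 = 284.602 − 70.5976 = 214.005.
Reliability = 214.005 / 283.452 = 0.755.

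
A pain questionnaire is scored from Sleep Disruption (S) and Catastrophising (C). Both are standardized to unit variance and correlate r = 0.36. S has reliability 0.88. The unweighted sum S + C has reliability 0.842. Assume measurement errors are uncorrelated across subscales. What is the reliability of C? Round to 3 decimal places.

Var(S+C) = 2 + 2·0.36 = 2.720.
True-score variance = ρ_S + ρ_C + 2·0.36, so 0.842 = (0.88 + ρ_C + 0.72) / 2.720.
ρ_C = 0.842·2.720 − 0.88 − 0.72 = 0.690.

0.690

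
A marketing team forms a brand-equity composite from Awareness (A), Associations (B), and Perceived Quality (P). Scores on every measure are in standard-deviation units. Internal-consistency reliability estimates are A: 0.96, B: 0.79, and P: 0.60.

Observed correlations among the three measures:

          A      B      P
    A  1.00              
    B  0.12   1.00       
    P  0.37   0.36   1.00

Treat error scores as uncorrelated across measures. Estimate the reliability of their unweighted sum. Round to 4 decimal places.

Var(A+B+P) = 3 + 2·[0.12 + 0.37 + 0.36] = 3 + 1.7 = 4.7.
Under uncorrelated errors the observed covariances equal the true-score covariances, so only the own-variance terms attenuate.
True-score variance = [0.96 + 0.79 + 0.60] + 1.7 = 2.35 + 1.7 = 4.05.
Reliability = 4.05 / 4.7 = 0.8617.

0.8617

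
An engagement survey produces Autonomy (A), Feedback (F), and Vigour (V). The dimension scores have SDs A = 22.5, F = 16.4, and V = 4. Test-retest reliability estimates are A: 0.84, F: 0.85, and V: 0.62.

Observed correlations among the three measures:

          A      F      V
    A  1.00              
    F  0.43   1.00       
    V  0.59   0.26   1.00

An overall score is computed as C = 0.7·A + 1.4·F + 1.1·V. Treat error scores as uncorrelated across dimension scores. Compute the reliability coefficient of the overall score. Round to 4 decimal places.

0.8983

Var(C) = 0.7²·22.5² + 1.4²·16.4² + 1.1²·4² + 2·[0.98·22.5·16.4·0.43 + 0.77·22.5·4·0.59 + 1.54·16.4·4·0.26] = 794.584 + 445.3 = 1239.88.
Because errors are independent across components, Cov(Tᵢ,Tⱼ) = Cov(Xᵢ,Xⱼ); the off-diagonal part of the true-score variance is the same as above.
True-score variance = [0.7²·22.5²·0.84 + 1.4²·16.4²·0.85 + 1.1²·4²·0.62] + 445.3 = 668.463 + 445.3 = 1113.76.
Reliability = 1113.76 / 1239.88 = 0.8983.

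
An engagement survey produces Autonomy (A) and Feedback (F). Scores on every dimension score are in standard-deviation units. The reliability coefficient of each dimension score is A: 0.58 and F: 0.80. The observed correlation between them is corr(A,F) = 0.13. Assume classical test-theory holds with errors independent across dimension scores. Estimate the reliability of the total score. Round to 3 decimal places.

0.726

Var(A+F) = 2 + 2·[0.13] = 2 + 0.26 = 2.26.
Under uncorrelated errors the observed covariances equal the true-score covariances, so only the own-variance terms attenuate.
True-score variance = [0.58 + 0.80] + 0.26 = 1.38 + 0.26 = 1.64.
Reliability = 1.64 / 2.26 = 0.726.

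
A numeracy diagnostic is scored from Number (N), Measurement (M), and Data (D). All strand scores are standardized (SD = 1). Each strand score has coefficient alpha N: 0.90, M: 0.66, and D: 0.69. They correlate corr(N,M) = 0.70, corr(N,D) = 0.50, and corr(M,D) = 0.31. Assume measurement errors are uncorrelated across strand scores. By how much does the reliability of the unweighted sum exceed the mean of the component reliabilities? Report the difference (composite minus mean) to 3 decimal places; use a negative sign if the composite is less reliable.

0.125

Var(sum) = 3 + 3.02 = 6.02; true-score variance = 2.25 + 3.02 = 5.27; composite reliability = 0.8754.
Mean component reliability = 0.7500.
Difference = 0.8754 − 0.7500 = 0.125.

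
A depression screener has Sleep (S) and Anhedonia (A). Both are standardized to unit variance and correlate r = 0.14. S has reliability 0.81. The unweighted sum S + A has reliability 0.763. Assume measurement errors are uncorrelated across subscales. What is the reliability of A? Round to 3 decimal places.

Var(S+A) = 2 + 2·0.14 = 2.280.
True-score variance = ρ_S + ρ_A + 2·0.14, so 0.763 = (0.81 + ρ_A + 0.28) / 2.280.
ρ_A = 0.763·2.280 − 0.81 − 0.28 = 0.650.

0.650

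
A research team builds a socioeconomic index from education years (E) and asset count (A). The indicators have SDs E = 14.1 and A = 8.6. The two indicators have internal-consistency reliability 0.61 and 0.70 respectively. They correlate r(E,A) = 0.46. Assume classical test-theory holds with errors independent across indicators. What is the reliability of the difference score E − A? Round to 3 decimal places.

Var(E−A) = 14.1² + 8.6² − 2·14.1·8.6·0.46 = 272.77 − 111.559 = 161.211.
With uncorrelated errors the cross-covariances are all true-score covariance, so they carry over unchanged; only the diagonal terms shrink to ρᵢσᵢ².
True-score variance = [14.1²·0.61 + 8.6²·0.70] − 111.559 = 173.046 − 111.559 = 61.4869.
Reliability = 61.4869 / 161.211 = 0.381.

0.381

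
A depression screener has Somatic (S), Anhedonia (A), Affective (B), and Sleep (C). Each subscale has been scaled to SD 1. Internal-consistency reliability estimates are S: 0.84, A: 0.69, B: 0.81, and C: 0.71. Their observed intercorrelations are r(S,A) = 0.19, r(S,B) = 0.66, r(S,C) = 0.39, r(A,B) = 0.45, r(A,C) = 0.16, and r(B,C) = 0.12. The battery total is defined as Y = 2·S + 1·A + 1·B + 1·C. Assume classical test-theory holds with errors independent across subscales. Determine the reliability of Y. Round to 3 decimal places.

Var(Y) = 2² + 1 + 1 + 1 + 2·[2·0.19 + 2·0.66 + 2·0.39 + 0.45 + 0.16 + 0.12] = 7 + 6.42 = 13.42.
Under uncorrelated errors the observed covariances equal the true-score covariances, so only the own-variance terms attenuate.
True-score variance = [2²·0.84 + 0.69 + 0.81 + 0.71] + 6.42 = 5.57 + 6.42 = 11.99.
Reliability = 11.99 / 13.42 = 0.893.

0.893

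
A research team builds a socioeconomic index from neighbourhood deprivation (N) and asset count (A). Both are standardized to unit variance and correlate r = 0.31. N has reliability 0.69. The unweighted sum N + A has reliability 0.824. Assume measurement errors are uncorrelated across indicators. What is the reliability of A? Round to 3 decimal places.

Var(N+A) = 2 + 2·0.31 = 2.620.
True-score variance = ρ_N + ρ_A + 2·0.31, so 0.824 = (0.69 + ρ_A + 0.62) / 2.620.
ρ_A = 0.824·2.620 − 0.69 − 0.62 = 0.849.

0.849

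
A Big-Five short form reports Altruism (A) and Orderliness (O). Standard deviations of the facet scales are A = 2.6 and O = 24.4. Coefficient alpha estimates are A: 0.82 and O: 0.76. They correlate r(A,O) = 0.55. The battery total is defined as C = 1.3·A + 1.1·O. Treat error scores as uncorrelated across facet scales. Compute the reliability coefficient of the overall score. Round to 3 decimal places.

Var(C) = 1.3²·2.6² + 1.1²·24.4² + 2·[1.43·2.6·24.4·0.55] = 731.81 + 99.7911 = 831.601.
With uncorrelated errors the cross-covariances are all true-score covariance, so they carry over unchanged; only the diagonal terms shrink to ρᵢσᵢ².
True-score variance = [1.3²·2.6²·0.82 + 1.1²·24.4²·0.76] + 99.7911 = 556.861 + 99.7911 = 656.652.
Reliability = 656.652 / 831.601 = 0.790.

0.790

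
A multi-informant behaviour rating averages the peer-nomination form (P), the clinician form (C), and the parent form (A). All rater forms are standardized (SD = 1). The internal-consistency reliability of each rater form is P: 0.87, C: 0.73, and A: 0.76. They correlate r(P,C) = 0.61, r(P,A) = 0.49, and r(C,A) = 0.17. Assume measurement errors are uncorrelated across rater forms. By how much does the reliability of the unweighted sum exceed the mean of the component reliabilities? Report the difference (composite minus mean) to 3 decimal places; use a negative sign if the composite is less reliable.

Var(sum) = 3 + 2.54 = 5.54; true-score variance = 2.36 + 2.54 = 4.9; composite reliability = 0.8845.
Mean component reliability = 0.7867.
Difference = 0.8845 − 0.7867 = 0.098.

0.098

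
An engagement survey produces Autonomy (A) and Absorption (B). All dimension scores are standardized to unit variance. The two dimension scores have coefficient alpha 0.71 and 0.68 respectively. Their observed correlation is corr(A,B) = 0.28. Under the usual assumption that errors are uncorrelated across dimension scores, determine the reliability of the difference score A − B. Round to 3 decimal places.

0.576

Var(A−B) = 1 + 1 − 2·0.28 = 2 − 0.56 = 1.44.
With uncorrelated errors the cross-covariances are all true-score covariance, so they carry over unchanged; only the diagonal terms shrink to ρᵢσᵢ².
True-score variance = [0.71 + 0.68] − 0.56 = 1.39 − 0.56 = 0.83.
Reliability = 0.83 / 1.44 = 0.576.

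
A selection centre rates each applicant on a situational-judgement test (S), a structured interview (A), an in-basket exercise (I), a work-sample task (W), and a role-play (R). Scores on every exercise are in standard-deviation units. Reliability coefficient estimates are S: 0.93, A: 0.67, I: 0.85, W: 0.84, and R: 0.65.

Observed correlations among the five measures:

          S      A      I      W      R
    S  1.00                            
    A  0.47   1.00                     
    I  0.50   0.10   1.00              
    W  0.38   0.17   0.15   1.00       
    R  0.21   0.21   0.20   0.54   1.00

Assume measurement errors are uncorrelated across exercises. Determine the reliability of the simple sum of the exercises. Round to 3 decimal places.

Var(S+A+I+W+R) = 5 + 2·[0.47 + 0.50 + 0.38 + 0.21 + 0.10 + 0.17 + 0.21 + 0.15 + 0.20 + 0.54] = 5 + 5.86 = 10.86.
With uncorrelated errors the cross-covariances are all true-score covariance, so they carry over unchanged; only the diagonal terms shrink to ρᵢσᵢ².
True-score variance = [0.93 + 0.67 + 0.85 + 0.84 + 0.65] + 5.86 = 3.94 + 5.86 = 9.8.
Reliability = 9.8 / 10.86 = 0.902.

0.902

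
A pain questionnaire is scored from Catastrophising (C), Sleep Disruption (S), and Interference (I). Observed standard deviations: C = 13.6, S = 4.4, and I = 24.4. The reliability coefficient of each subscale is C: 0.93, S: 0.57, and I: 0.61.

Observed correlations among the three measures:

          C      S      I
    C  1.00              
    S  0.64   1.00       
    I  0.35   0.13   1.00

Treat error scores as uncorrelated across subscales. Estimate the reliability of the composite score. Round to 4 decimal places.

0.7770

Var(C+S+I) = 13.6² + 4.4² + 24.4² + 2·[13.6·4.4·0.64 + 13.6·24.4·0.35 + 4.4·24.4·0.13] = 799.68 + 336.797 = 1136.48.
With uncorrelated errors the cross-covariances are all true-score covariance, so they carry over unchanged; only the diagonal terms shrink to ρᵢσᵢ².
True-score variance = [13.6²·0.93 + 4.4²·0.57 + 24.4²·0.61] + 336.797 = 546.218 + 336.797 = 883.014.
Reliability = 883.014 / 1136.48 = 0.7770.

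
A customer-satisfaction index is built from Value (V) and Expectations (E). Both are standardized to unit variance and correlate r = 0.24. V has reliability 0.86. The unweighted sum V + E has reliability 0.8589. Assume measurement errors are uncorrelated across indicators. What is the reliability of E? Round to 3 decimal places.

0.790

Var(V+E) = 2 + 2·0.24 = 2.480.
True-score variance = ρ_V + ρ_E + 2·0.24, so 0.8589 = (0.86 + ρ_E + 0.48) / 2.480.
ρ_E = 0.8589·2.480 − 0.86 − 0.48 = 0.790.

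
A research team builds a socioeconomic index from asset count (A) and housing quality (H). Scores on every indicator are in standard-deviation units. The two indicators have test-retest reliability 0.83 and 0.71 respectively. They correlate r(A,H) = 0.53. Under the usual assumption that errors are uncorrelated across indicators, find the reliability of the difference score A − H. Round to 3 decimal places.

0.511

Var(A−H) = 1 + 1 − 2·0.53 = 2 − 1.06 = 0.94.
Because errors are independent across components, Cov(Tᵢ,Tⱼ) = Cov(Xᵢ,Xⱼ); the off-diagonal part of the true-score variance is the same as above.
True-score variance = [0.83 + 0.71] − 1.06 = 1.54 − 1.06 = 0.48.
Reliability = 0.48 / 0.94 = 0.511.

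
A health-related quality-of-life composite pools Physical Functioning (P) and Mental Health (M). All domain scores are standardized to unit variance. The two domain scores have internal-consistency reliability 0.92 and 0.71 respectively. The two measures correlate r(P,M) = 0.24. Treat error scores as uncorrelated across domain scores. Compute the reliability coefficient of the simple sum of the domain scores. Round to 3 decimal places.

Var(P+M) = 2 + 2·[0.24] = 2 + 0.48 = 2.48.
Under uncorrelated errors the observed covariances equal the true-score covariances, so only the own-variance terms attenuate.
True-score variance = [0.92 + 0.71] + 0.48 = 1.63 + 0.48 = 2.11.
Reliability = 2.11 / 2.48 = 0.851.

0.851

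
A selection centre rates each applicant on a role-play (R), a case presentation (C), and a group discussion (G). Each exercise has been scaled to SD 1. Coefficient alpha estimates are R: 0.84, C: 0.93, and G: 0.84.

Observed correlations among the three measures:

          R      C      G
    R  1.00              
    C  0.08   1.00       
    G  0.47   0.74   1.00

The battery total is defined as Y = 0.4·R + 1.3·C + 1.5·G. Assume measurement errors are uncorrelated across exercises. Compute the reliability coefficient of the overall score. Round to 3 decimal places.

0.934

Var(Y) = 0.4² + 1.3² + 1.5² + 2·[0.52·0.08 + 0.6·0.47 + 1.95·0.74] = 4.1 + 3.5332 = 7.6332.
Under uncorrelated errors the observed covariances equal the true-score covariances, so only the own-variance terms attenuate.
True-score variance = [0.4²·0.84 + 1.3²·0.93 + 1.5²·0.84] + 3.5332 = 3.5961 + 3.5332 = 7.1293.
Reliability = 7.1293 / 7.6332 = 0.934.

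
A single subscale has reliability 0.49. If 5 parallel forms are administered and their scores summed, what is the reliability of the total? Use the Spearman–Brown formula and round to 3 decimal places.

0.828

ρ_k = kρ / (1 + (k−1)ρ) = 5·0.49 / (1 + 4·0.49) = 2.450 / 2.960 = 0.828.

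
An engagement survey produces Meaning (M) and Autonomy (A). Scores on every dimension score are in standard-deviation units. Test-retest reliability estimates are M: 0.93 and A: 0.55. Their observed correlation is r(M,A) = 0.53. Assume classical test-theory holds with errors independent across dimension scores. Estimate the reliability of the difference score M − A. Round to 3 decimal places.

Var(M−A) = 1 + 1 − 2·0.53 = 2 − 1.06 = 0.94.
Under uncorrelated errors the observed covariances equal the true-score covariances, so only the own-variance terms attenuate.
True-score variance = [0.93 + 0.55] − 1.06 = 1.48 − 1.06 = 0.42.
Reliability = 0.42 / 0.94 = 0.447.

0.447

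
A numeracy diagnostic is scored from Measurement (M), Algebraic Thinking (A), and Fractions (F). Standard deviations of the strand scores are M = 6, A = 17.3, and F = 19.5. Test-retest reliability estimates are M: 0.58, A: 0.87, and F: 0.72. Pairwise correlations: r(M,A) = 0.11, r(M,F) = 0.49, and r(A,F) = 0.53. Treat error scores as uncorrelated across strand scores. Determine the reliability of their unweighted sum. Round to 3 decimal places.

0.867

Var(M+A+F) = 6² + 17.3² + 19.5² + 2·[6·17.3·0.11 + 6·19.5·0.49 + 17.3·19.5·0.53] = 715.54 + 495.087 = 1210.63.
Under uncorrelated errors the observed covariances equal the true-score covariances, so only the own-variance terms attenuate.
True-score variance = [6²·0.58 + 17.3²·0.87 + 19.5²·0.72] + 495.087 = 555.042 + 495.087 = 1050.13.
Reliability = 1050.13 / 1210.63 = 0.867.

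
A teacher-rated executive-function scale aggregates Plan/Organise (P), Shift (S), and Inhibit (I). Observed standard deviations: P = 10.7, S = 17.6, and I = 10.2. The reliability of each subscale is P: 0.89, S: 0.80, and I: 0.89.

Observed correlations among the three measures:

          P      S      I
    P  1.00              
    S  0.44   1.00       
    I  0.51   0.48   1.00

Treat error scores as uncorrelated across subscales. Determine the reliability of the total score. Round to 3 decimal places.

Var(P+S+I) = 10.7² + 17.6² + 10.2² + 2·[10.7·17.6·0.44 + 10.7·10.2·0.51 + 17.6·10.2·0.48] = 528.29 + 449.384 = 977.674.
With uncorrelated errors the cross-covariances are all true-score covariance, so they carry over unchanged; only the diagonal terms shrink to ρᵢσᵢ².
True-score variance = [10.7²·0.89 + 17.6²·0.80 + 10.2²·0.89] + 449.384 = 442.3 + 449.384 = 891.683.
Reliability = 891.683 / 977.674 = 0.912.

0.912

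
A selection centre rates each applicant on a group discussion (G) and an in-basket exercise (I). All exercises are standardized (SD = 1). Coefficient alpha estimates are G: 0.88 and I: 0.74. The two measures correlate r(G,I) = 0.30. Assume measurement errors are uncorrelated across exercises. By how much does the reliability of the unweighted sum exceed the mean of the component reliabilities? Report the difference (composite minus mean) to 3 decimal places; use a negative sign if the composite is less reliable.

0.044

Var(sum) = 2 + 0.6 = 2.6; true-score variance = 1.62 + 0.6 = 2.22; composite reliability = 0.8538.
Mean component reliability = 0.8100.
Difference = 0.8538 − 0.8100 = 0.044.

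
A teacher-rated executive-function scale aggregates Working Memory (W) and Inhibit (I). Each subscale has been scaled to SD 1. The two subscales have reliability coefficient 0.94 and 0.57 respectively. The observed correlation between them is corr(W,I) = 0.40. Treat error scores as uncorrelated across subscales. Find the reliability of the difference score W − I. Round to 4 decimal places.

Var(W−I) = 1 + 1 − 2·0.40 = 2 − 0.8 = 1.2.
Because errors are independent across components, Cov(Tᵢ,Tⱼ) = Cov(Xᵢ,Xⱼ); the off-diagonal part of the true-score variance is the same as above.
True-score variance = [0.94 + 0.57] − 0.8 = 1.51 − 0.8 = 0.71.
Reliability = 0.71 / 1.2 = 0.5917.

0.5917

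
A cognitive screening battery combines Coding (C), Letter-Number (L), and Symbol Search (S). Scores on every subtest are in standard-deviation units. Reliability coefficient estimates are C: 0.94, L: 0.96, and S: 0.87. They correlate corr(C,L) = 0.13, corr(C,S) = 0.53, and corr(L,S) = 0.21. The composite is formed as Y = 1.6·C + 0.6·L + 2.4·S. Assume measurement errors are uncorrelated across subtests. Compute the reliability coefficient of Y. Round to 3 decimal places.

Var(Y) = 1.6² + 0.6² + 2.4² + 2·[0.96·0.13 + 3.84·0.53 + 1.44·0.21] = 8.68 + 4.9248 = 13.6048.
Under uncorrelated errors the observed covariances equal the true-score covariances, so only the own-variance terms attenuate.
True-score variance = [1.6²·0.94 + 0.6²·0.96 + 2.4²·0.87] + 4.9248 = 7.7632 + 4.9248 = 12.688.
Reliability = 12.688 / 13.6048 = 0.933.

0.933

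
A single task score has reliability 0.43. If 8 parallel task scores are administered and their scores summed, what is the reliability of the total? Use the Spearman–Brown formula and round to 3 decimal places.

0.858

ρ_k = kρ / (1 + (k−1)ρ) = 8·0.43 / (1 + 7·0.43) = 3.440 / 4.010 = 0.858.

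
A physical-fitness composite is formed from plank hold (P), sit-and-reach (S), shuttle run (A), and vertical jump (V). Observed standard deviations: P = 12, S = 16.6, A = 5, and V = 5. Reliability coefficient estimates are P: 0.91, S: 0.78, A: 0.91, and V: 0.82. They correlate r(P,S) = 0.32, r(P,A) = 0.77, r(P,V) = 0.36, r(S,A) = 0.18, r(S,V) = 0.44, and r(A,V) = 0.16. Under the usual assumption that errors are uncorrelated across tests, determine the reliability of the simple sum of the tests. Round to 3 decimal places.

Var(P+S+A+V) = 12² + 16.6² + 5² + 5² + 2·[12·16.6·0.32 + 12·5·0.77 + 12·5·0.36 + 16.6·5·0.18 + 16.6·5·0.44 + 5·5·0.16] = 469.56 + 374.008 = 843.568.
Because errors are independent across components, Cov(Tᵢ,Tⱼ) = Cov(Xᵢ,Xⱼ); the off-diagonal part of the true-score variance is the same as above.
True-score variance = [12²·0.91 + 16.6²·0.78 + 5²·0.91 + 5²·0.82] + 374.008 = 389.227 + 374.008 = 763.235.
Reliability = 763.235 / 843.568 = 0.905.

0.905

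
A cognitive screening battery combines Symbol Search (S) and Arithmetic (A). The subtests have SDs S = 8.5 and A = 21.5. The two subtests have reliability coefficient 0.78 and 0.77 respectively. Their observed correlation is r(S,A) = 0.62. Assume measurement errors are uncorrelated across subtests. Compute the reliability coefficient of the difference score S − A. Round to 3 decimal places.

0.603

Var(S−A) = 8.5² + 21.5² − 2·8.5·21.5·0.62 = 534.5 − 226.61 = 307.89.
With uncorrelated errors the cross-covariances are all true-score covariance, so they carry over unchanged; only the diagonal terms shrink to ρᵢσᵢ².
True-score variance = [8.5²·0.78 + 21.5²·0.77] − 226.61 = 412.288 − 226.61 = 185.678.
Reliability = 185.678 / 307.89 = 0.603.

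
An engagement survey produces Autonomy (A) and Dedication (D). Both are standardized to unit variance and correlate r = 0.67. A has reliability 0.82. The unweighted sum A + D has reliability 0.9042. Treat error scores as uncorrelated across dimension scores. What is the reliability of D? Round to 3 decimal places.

0.860

Var(A+D) = 2 + 2·0.67 = 3.340.
True-score variance = ρ_A + ρ_D + 2·0.67, so 0.9042 = (0.82 + ρ_D + 1.34) / 3.340.
ρ_D = 0.9042·3.340 − 0.82 − 1.34 = 0.860.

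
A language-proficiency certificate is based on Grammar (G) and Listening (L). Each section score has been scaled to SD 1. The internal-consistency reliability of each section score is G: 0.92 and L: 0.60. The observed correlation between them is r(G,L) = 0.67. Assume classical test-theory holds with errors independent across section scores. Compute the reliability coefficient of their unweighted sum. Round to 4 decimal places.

Var(G+L) = 2 + 2·[0.67] = 2 + 1.34 = 3.34.
Under uncorrelated errors the observed covariances equal the true-score covariances, so only the own-variance terms attenuate.
True-score variance = [0.92 + 0.60] + 1.34 = 1.52 + 1.34 = 2.86.
Reliability = 2.86 / 3.34 = 0.8563.

0.8563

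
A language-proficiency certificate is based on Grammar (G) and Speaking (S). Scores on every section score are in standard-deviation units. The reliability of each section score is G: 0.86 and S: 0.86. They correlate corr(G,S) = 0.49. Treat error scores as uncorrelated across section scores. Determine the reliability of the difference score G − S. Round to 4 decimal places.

Var(G−S) = 1 + 1 − 2·0.49 = 2 − 0.98 = 1.02.
Because errors are independent across components, Cov(Tᵢ,Tⱼ) = Cov(Xᵢ,Xⱼ); the off-diagonal part of the true-score variance is the same as above.
True-score variance = [0.86 + 0.86] − 0.98 = 1.72 − 0.98 = 0.74.
Reliability = 0.74 / 1.02 = 0.7255.

0.7255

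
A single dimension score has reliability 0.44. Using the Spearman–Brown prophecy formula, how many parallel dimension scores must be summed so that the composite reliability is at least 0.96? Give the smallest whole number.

31

k ≥ ρ*(1−ρ₁)/(ρ₁(1−ρ*)) = 0.96·0.56 / (0.44·0.04) = 30.545.
Smallest integer k = 31.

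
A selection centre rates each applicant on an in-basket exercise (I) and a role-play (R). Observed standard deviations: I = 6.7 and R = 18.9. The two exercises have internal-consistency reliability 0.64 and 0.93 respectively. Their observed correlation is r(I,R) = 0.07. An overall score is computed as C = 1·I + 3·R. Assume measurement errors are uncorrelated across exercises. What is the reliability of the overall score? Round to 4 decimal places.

0.9272

Var(C) = 6.7² + 3²·18.9² + 2·[3·6.7·18.9·0.07] = 3259.78 + 53.1846 = 3312.96.
With uncorrelated errors the cross-covariances are all true-score covariance, so they carry over unchanged; only the diagonal terms shrink to ρᵢσᵢ².
True-score variance = [6.7²·0.64 + 3²·18.9²·0.93] + 53.1846 = 3018.58 + 53.1846 = 3071.76.
Reliability = 3071.76 / 3312.96 = 0.9272.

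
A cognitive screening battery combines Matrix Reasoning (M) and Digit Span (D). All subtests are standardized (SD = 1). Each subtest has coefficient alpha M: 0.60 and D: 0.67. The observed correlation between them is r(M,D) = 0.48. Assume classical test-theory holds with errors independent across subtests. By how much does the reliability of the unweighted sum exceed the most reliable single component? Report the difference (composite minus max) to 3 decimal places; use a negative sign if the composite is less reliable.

Var(sum) = 2 + 0.96 = 2.96; true-score variance = 1.27 + 0.96 = 2.23; composite reliability = 0.7534.
Max component reliability = 0.6700.
Difference = 0.7534 − 0.6700 = 0.083.

0.083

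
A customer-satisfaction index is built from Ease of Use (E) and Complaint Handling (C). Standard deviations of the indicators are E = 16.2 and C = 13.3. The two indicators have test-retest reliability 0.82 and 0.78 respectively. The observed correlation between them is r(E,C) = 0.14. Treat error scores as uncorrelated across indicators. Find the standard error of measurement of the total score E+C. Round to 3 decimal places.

Var(total) = 439.33 + 60.3288 = 499.659.
True-score variance = 353.175 + 60.3288 = 413.504, so reliability = 0.8276.
Error variance = 499.659 − 413.504 = 86.155; SEM = √86.155 = 9.282.

9.282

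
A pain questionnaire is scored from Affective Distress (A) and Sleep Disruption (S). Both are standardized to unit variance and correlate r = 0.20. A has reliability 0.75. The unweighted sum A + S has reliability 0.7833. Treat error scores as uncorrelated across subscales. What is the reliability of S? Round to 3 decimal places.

Var(A+S) = 2 + 2·0.20 = 2.400.
True-score variance = ρ_A + ρ_S + 2·0.20, so 0.7833 = (0.75 + ρ_S + 0.40) / 2.400.
ρ_S = 0.7833·2.400 − 0.75 − 0.40 = 0.730.

0.730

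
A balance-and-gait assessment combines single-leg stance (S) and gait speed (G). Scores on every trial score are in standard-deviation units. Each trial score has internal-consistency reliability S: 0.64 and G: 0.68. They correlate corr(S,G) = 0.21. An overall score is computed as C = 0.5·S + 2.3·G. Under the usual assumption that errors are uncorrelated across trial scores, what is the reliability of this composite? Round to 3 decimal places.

Var(C) = 0.5² + 2.3² + 2·[1.15·0.21] = 5.54 + 0.483 = 6.023.
Because errors are independent across components, Cov(Tᵢ,Tⱼ) = Cov(Xᵢ,Xⱼ); the off-diagonal part of the true-score variance is the same as above.
True-score variance = [0.5²·0.64 + 2.3²·0.68] + 0.483 = 3.7572 + 0.483 = 4.2402.
Reliability = 4.2402 / 6.023 = 0.704.

0.704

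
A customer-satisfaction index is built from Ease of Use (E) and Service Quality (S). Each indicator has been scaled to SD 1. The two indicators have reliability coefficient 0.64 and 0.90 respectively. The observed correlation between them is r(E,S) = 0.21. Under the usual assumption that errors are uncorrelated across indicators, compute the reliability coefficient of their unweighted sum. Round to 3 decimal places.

0.810

Var(E+S) = 2 + 2·[0.21] = 2 + 0.42 = 2.42.
Because errors are independent across components, Cov(Tᵢ,Tⱼ) = Cov(Xᵢ,Xⱼ); the off-diagonal part of the true-score variance is the same as above.
True-score variance = [0.64 + 0.90] + 0.42 = 1.54 + 0.42 = 1.96.
Reliability = 1.96 / 2.42 = 0.810.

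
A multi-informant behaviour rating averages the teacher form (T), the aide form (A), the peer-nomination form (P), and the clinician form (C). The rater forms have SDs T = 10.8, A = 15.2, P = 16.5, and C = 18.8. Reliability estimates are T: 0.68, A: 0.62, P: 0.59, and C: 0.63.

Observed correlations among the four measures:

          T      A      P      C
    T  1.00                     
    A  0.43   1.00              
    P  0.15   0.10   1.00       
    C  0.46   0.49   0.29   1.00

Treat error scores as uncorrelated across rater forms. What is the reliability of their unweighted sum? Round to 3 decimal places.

Var(T+A+P+C) = 10.8² + 15.2² + 16.5² + 18.8² + 2·[10.8·15.2·0.43 + 10.8·16.5·0.15 + 10.8·18.8·0.46 + 15.2·16.5·0.10 + 15.2·18.8·0.49 + 16.5·18.8·0.29] = 973.37 + 891.555 = 1864.93.
Under uncorrelated errors the observed covariances equal the true-score covariances, so only the own-variance terms attenuate.
True-score variance = [10.8²·0.68 + 15.2²·0.62 + 16.5²·0.59 + 18.8²·0.63] + 891.555 = 605.855 + 891.555 = 1497.41.
Reliability = 1497.41 / 1864.93 = 0.803.

0.803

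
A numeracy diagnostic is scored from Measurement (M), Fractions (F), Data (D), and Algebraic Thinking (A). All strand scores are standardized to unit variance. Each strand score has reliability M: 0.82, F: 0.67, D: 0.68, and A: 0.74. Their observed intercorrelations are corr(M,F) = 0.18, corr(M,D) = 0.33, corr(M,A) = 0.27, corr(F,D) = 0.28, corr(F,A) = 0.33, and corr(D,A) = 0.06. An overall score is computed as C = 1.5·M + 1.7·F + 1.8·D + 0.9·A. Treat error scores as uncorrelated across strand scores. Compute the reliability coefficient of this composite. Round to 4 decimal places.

0.8323

Var(C) = 1.5² + 1.7² + 1.8² + 0.9² + 2·[2.55·0.18 + 2.7·0.33 + 1.35·0.27 + 3.06·0.28 + 1.53·0.33 + 1.62·0.06] = 9.19 + 6.3468 = 15.5368.
Because errors are independent across components, Cov(Tᵢ,Tⱼ) = Cov(Xᵢ,Xⱼ); the off-diagonal part of the true-score variance is the same as above.
True-score variance = [1.5²·0.82 + 1.7²·0.67 + 1.8²·0.68 + 0.9²·0.74] + 6.3468 = 6.5839 + 6.3468 = 12.9307.
Reliability = 12.9307 / 15.5368 = 0.8323.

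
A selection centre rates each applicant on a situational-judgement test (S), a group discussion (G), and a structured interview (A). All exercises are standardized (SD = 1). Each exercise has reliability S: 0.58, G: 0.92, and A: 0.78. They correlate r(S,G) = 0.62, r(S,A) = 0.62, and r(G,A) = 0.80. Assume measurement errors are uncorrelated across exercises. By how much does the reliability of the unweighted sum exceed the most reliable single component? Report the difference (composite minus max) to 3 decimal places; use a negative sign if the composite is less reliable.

-0.022

Var(sum) = 3 + 4.08 = 7.08; true-score variance = 2.28 + 4.08 = 6.36; composite reliability = 0.8983.
Max component reliability = 0.9200.
Difference = 0.8983 − 0.9200 = -0.022.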